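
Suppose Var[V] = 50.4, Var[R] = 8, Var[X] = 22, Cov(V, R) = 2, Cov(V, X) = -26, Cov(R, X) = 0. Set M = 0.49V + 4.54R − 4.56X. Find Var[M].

Var[M] = a²·Var[V] + b²·Var[R] + c²·Var[X] + 2ab·Cov(V, R) + 2ac·Cov(V, X) + 2bc·Cov(R, X), with a = 0.49, b = 4.54, c = -4.56.
= 12.10104 + 164.8928 + 457.4592 + 8.8984 + 116.1888 + 0
= 759.54024.

Var[M] = 759.54024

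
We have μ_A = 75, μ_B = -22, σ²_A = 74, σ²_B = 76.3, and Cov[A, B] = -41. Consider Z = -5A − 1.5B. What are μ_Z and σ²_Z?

μ_Z = (-5)·μ_A + (-1.5)·μ_B = (-5)·75 + (-1.5)·(-22) = -342.
σ²_Z = a²·σ²_A + b²·σ²_B + 2ab·Cov[A, B] with a = -5, b = -1.5.
= (-5)²·74 + (-1.5)²·76.3 + 2·(-5)·(-1.5)·(-41)
= 1850 + 171.675 + (-615) = 1406.675.

μ_Z = -342, σ²_Z = 1406.675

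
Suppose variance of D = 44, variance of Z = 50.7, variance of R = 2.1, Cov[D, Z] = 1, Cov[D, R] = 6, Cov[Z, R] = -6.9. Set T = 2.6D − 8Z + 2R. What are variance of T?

variance of T = 3792.24

variance of T = a²·variance of D + b²·variance of Z + c²·variance of R + 2ab·Cov[D, Z] + 2ac·Cov[D, R] + 2bc·Cov[Z, R], with a = 2.6, b = -8, c = 2.
= 297.44 + 3244.8 + 8.4 + (-41.6) + 62.4 + 220.8
= 3792.24.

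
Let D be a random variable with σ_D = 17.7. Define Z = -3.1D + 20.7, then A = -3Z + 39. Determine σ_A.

σ_A = 164.61

σ_Z = |-3.1|·17.7 = 54.87.
σ_A = |-3|·54.87 = 164.61.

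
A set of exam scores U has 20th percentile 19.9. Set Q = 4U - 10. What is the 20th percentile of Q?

Since a = 4 > 0 the transformation is increasing, so the 20th percentile of Q = a·(P_{20} of U) + b = 4·19.9 + (-10) = 69.6.

20th percentile of Q = 69.6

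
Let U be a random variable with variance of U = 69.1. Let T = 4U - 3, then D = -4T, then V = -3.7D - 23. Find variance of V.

variance of T = 4²·69.1 = 1105.6.
variance of D = (-4)²·1105.6 = 17689.6.
variance of V = (-3.7)²·17689.6 = 242170.624.

variance of V = 242170.624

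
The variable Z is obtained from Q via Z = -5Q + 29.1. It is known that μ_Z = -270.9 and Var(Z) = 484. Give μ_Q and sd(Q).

μ_Q = 60, sd(Q) = 4.4

From Z = -5Q + 29.1: μ_Z = a·μ_Q + b, so μ_Q = (μ_Z − b)/a = (-270.9 − 29.1)/(-5) = 60.
sd(Z) = √484 = 22.
sd(Z) = |a|·sd(Q), so sd(Q) = 22/|-5| = 4.4.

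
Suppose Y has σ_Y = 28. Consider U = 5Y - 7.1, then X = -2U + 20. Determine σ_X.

σ_U = |5|·28 = 140.
σ_X = |-2|·140 = 280.

σ_X = 280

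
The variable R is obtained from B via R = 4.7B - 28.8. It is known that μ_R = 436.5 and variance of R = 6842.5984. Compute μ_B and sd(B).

μ_B = 99, sd(B) = 17.6

From R = 4.7B - 28.8: μ_R = a·μ_B + b, so μ_B = (μ_R − b)/a = (436.5 − (-28.8))/4.7 = 99.
sd(R) = √6842.5984 = 82.72.
sd(R) = |a|·sd(B), so sd(B) = 82.72/|4.7| = 17.6.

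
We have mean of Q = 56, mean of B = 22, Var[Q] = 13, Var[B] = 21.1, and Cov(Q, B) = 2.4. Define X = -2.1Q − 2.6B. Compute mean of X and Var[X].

mean of X = -174.8, Var[X] = 226.174

mean of X = (-2.1)·mean of Q + (-2.6)·mean of B = (-2.1)·56 + (-2.6)·22 = -174.8.
Var[X] = a²·Var[Q] + b²·Var[B] + 2ab·Cov(Q, B) with a = -2.1, b = -2.6.
= (-2.1)²·13 + (-2.6)²·21.1 + 2·(-2.1)·(-2.6)·2.4
= 57.33 + 142.636 + 26.208 = 226.174.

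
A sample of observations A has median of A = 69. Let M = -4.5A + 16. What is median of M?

A linear map preserves order up to sign, so median of M = a·median of A + b = (-4.5)·69 + 16 = -294.5.

median of M = -294.5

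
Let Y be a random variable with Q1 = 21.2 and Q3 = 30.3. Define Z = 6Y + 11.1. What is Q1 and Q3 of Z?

a = 6 > 0: Q1(Z) = a·Q1(Y)+b = 138.3, Q3(Z) = a·Q3(Y)+b = 192.9.

Q1(Z) = 138.3, Q3(Z) = 192.9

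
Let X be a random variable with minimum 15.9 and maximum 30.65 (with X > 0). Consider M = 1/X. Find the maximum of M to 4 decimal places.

max(M) = 0.0629

1/X is decreasing on this domain, so max(M) comes from min(X) = 15.9: max(M) = 1/(15.9) ≈ 0.0629.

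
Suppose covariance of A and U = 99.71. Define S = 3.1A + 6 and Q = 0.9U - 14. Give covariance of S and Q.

covariance of S and Q = 278.1909

covariance of S and Q = a·c·covariance of A and U = 3.1·0.9·99.71 = 278.1909. Additive constants drop out.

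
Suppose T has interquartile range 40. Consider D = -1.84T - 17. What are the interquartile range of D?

Under D = aT + b, IQR(D) = |a|·IQR(T) = |-1.84|·40 = 73.6 (shifts cancel; spread scales by |a|).

IQR(D) = 73.6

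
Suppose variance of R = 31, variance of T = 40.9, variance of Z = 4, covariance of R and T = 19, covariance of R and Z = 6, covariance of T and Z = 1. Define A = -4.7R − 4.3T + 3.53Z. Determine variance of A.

variance of A = a²·variance of R + b²·variance of T + c²·variance of Z + 2ab·covariance of R and T + 2ac·covariance of R and Z + 2bc·covariance of T and Z, with a = -4.7, b = -4.3, c = 3.53.
= 684.79 + 756.241 + 49.8436 + 767.98 + (-199.092) + (-30.358)
= 2029.4046.

variance of A = 2029.4046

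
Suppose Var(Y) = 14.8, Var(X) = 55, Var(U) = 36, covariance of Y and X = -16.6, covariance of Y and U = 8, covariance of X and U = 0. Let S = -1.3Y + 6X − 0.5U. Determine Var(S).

Var(S) = a²·Var(Y) + b²·Var(X) + c²·Var(U) + 2ab·covariance of Y and X + 2ac·covariance of Y and U + 2bc·covariance of X and U, with a = -1.3, b = 6, c = -0.5.
= 25.012 + 1980 + 9 + 258.96 + 10.4 + 0
= 2283.372.

Var(S) = 2283.372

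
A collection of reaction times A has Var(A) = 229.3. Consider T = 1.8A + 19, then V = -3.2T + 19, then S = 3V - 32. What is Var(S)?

Var(T) = 1.8²·229.3 = 742.932.
Var(V) = (-3.2)²·742.932 = 7607.62368.
Var(S) = 3²·7607.62368 = 68468.61312.

Var(S) = 68468.61312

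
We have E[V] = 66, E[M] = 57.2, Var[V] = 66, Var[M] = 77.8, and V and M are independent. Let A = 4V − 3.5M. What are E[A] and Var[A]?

E[A] = 63.8, Var[A] = 2009.05

E[A] = 4·E[V] + (-3.5)·E[M] = 4·66 + (-3.5)·57.2 = 63.8.
Var[A] = a²·Var[V] + b²·Var[M] + 2ab·Cov[V, M] with a = 4, b = -3.5.
Independence gives Cov[V, M] = 0.
= 4²·66 + (-3.5)²·77.8 + 2·4·(-3.5)·0
= 1056 + 953.05 + 0 = 2009.05.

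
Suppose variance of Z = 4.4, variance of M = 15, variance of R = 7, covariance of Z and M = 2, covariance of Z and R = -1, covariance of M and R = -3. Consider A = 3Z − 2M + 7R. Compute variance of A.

variance of A = 460.6

variance of A = a²·variance of Z + b²·variance of M + c²·variance of R + 2ab·covariance of Z and M + 2ac·covariance of Z and R + 2bc·covariance of M and R, with a = 3, b = -2, c = 7.
= 39.6 + 60 + 343 + (-24) + (-42) + 84
= 460.6.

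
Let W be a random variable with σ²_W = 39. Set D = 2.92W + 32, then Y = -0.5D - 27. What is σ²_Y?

σ²_D = 2.92²·39 = 332.5296.
σ²_Y = (-0.5)²·332.5296 = 83.1324.

σ²_Y = 83.1324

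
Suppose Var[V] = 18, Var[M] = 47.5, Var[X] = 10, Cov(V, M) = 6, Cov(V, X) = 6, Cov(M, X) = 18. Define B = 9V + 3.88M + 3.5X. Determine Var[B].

Var[B] = a²·Var[V] + b²·Var[M] + c²·Var[X] + 2ab·Cov(V, M) + 2ac·Cov(V, X) + 2bc·Cov(M, X), with a = 9, b = 3.88, c = 3.5.
= 1458 + 715.084 + 122.5 + 419.04 + 378 + 488.88
= 3581.504.

Var[B] = 3581.504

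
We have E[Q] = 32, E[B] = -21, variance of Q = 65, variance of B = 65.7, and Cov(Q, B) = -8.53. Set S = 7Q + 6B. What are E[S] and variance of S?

E[S] = 7·E[Q] + 6·E[B] = 7·32 + 6·(-21) = 98.
variance of S = a²·variance of Q + b²·variance of B + 2ab·Cov(Q, B) with a = 7, b = 6.
= 7²·65 + 6²·65.7 + 2·7·6·(-8.53)
= 3185 + 2365.2 + (-716.52) = 4833.68.

E[S] = 98, variance of S = 4833.68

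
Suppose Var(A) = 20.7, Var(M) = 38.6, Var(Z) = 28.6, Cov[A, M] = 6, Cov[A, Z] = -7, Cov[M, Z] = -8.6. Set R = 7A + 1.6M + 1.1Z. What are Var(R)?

Var(R) = 1144.05

Var(R) = a²·Var(A) + b²·Var(M) + c²·Var(Z) + 2ab·Cov[A, M] + 2ac·Cov[A, Z] + 2bc·Cov[M, Z], with a = 7, b = 1.6, c = 1.1.
= 1014.3 + 98.816 + 34.606 + 134.4 + (-107.8) + (-30.272)
= 1144.05.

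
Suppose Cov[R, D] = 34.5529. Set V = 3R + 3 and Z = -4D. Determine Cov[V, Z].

Cov[V, Z] = -414.6348

Cov[V, Z] = a·c·Cov[R, D] = 3·(-4)·34.5529 = -414.6348. Additive constants drop out.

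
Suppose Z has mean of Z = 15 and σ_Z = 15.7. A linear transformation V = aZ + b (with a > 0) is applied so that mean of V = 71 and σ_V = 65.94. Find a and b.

a = 4.2, b = 8

σ_V = a·σ_Z (a > 0), so a = 65.94/15.7 = 4.2.
mean of V = a·mean of Z + b, so b = 71 − 4.2·15 = 8.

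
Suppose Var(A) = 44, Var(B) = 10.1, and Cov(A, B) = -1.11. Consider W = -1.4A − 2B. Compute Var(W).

Var(W) = 120.424

Var(W) = a²·Var(A) + b²·Var(B) + 2ab·Cov(A, B) with a = -1.4, b = -2.
= (-1.4)²·44 + (-2)²·10.1 + 2·(-1.4)·(-2)·(-1.11)
= 86.24 + 40.4 + (-6.216) = 120.424.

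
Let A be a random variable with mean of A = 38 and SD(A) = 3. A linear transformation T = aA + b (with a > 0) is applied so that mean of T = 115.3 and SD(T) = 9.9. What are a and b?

SD(T) = a·SD(A) (a > 0), so a = 9.9/3 = 3.3.
mean of T = a·mean of A + b, so b = 115.3 − 3.3·38 = -10.1.

a = 3.3, b = -10.1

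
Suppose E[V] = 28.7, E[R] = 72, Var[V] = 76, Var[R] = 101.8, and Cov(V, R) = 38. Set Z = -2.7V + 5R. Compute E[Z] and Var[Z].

E[Z] = 282.51, Var[Z] = 2073.04

E[Z] = (-2.7)·E[V] + 5·E[R] = (-2.7)·28.7 + 5·72 = 282.51.
Var[Z] = a²·Var[V] + b²·Var[R] + 2ab·Cov(V, R) with a = -2.7, b = 5.
= (-2.7)²·76 + 5²·101.8 + 2·(-2.7)·5·38
= 554.04 + 2545 + (-1026) = 2073.04.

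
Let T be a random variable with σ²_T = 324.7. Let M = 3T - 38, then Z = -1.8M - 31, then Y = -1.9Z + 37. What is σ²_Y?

σ²_M = 3²·324.7 = 2922.3.
σ²_Z = (-1.8)²·2922.3 = 9468.252.
σ²_Y = (-1.9)²·9468.252 = 34180.38972.

σ²_Y = 34180.38972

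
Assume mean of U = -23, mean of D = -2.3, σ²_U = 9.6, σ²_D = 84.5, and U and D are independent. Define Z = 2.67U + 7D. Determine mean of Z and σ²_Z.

mean of Z = -77.51, σ²_Z = 4208.93744

mean of Z = 2.67·mean of U + 7·mean of D = 2.67·(-23) + 7·(-2.3) = -77.51.
σ²_Z = a²·σ²_U + b²·σ²_D + 2ab·Cov[U, D] with a = 2.67, b = 7.
Independence gives Cov[U, D] = 0.
= 2.67²·9.6 + 7²·84.5 + 2·2.67·7·0
= 68.43744 + 4140.5 + 0 = 4208.93744.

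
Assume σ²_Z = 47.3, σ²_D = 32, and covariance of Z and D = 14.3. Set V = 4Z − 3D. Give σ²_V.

σ²_V = a²·σ²_Z + b²·σ²_D + 2ab·covariance of Z and D with a = 4, b = -3.
= 4²·47.3 + (-3)²·32 + 2·4·(-3)·14.3
= 756.8 + 288 + (-343.2) = 701.6.

σ²_V = 701.6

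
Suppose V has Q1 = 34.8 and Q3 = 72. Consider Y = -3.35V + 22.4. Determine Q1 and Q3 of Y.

a = -3.35 < 0 reverses order: Q1(Y) comes from Q3(V), Q3(Y) from Q1(V).
Q1(Y) = (-3.35)·72 + 22.4 = -218.8; Q3(Y) = (-3.35)·34.8 + 22.4 = -94.18.

Q1(Y) = -218.8, Q3(Y) = -94.18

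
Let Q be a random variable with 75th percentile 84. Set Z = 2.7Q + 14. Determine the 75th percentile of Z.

75th percentile of Z = 240.8

Since a = 2.7 > 0 the transformation is increasing, so the 75th percentile of Z = a·(P_{75} of Q) + b = 2.7·84 + 14 = 240.8.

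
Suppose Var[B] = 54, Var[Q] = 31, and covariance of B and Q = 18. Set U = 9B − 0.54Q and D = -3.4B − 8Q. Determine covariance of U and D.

covariance of U and D = -2781.432

By bilinearity, covariance of U and D = ac·Var[B] + bd·Var[Q] + (ad+bc)·covariance of B and Q, with a=9, b=-0.54, c=-3.4, d=-8.
ac·Var[B] = 9·(-3.4)·54 = -1652.4
bd·Var[Q] = (-0.54)·(-8)·31 = 133.92
(ad+bc)·covariance of B and Q = (-70.164)·18 = -1262.952
covariance of U and D = -1652.4 + 133.92 + (-1262.952) = -2781.432.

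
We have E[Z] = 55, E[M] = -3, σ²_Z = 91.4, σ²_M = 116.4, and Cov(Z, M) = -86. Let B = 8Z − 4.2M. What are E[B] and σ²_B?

E[B] = 452.6, σ²_B = 13682.096

E[B] = 8·E[Z] + (-4.2)·E[M] = 8·55 + (-4.2)·(-3) = 452.6.
σ²_B = a²·σ²_Z + b²·σ²_M + 2ab·Cov(Z, M) with a = 8, b = -4.2.
= 8²·91.4 + (-4.2)²·116.4 + 2·8·(-4.2)·(-86)
= 5849.6 + 2053.296 + 5779.2 = 13682.096.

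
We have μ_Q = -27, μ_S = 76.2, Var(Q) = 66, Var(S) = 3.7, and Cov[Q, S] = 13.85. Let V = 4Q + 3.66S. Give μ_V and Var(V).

μ_V = 4·μ_Q + 3.66·μ_S = 4·(-27) + 3.66·76.2 = 170.892.
Var(V) = a²·Var(Q) + b²·Var(S) + 2ab·Cov[Q, S] with a = 4, b = 3.66.
= 4²·66 + 3.66²·3.7 + 2·4·3.66·13.85
= 1056 + 49.56372 + 405.528 = 1511.09172.

μ_V = 170.892, Var(V) = 1511.09172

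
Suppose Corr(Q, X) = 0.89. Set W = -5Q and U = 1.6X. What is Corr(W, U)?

Corr(W, U) = -0.89

Linear rescalings preserve |correlation|; the slopes -5 and 1.6 have opposite signs, so the correlation flips sign: Corr(W, U) = −Corr(Q, X) = -0.89.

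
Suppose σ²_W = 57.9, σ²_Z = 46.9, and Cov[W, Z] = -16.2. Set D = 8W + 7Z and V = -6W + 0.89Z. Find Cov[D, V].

By bilinearity, Cov[D, V] = ac·σ²_W + bd·σ²_Z + (ad+bc)·Cov[W, Z], with a=8, b=7, c=-6, d=0.89.
ac·σ²_W = 8·(-6)·57.9 = -2779.2
bd·σ²_Z = 7·0.89·46.9 = 292.187
(ad+bc)·Cov[W, Z] = (-34.88)·(-16.2) = 565.056
Cov[D, V] = -2779.2 + 292.187 + 565.056 = -1921.957.

Cov[D, V] = -1921.957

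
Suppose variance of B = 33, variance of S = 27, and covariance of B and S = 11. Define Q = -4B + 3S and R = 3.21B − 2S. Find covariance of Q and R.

By bilinearity, covariance of Q and R = ac·variance of B + bd·variance of S + (ad+bc)·covariance of B and S, with a=-4, b=3, c=3.21, d=-2.
ac·variance of B = (-4)·3.21·33 = -423.72
bd·variance of S = 3·(-2)·27 = -162
(ad+bc)·covariance of B and S = (17.63)·11 = 193.93
covariance of Q and R = -423.72 + (-162) + 193.93 = -391.79.

covariance of Q and R = -391.79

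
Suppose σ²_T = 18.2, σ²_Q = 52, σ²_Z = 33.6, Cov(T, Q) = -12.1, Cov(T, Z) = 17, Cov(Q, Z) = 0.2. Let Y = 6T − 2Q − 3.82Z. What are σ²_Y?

σ²_Y = 867.68064

σ²_Y = a²·σ²_T + b²·σ²_Q + c²·σ²_Z + 2ab·Cov(T, Q) + 2ac·Cov(T, Z) + 2bc·Cov(Q, Z), with a = 6, b = -2, c = -3.82.
= 655.2 + 208 + 490.30464 + 290.4 + (-779.28) + 3.056
= 867.68064.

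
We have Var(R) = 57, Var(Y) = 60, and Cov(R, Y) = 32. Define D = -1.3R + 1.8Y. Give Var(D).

Var(D) = a²·Var(R) + b²·Var(Y) + 2ab·Cov(R, Y) with a = -1.3, b = 1.8.
= (-1.3)²·57 + 1.8²·60 + 2·(-1.3)·1.8·32
= 96.33 + 194.4 + (-149.76) = 140.97.

Var(D) = 140.97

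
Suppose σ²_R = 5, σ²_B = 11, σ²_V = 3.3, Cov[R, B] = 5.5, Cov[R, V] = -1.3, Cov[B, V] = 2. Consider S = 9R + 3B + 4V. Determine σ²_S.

σ²_S = a²·σ²_R + b²·σ²_B + c²·σ²_V + 2ab·Cov[R, B] + 2ac·Cov[R, V] + 2bc·Cov[B, V], with a = 9, b = 3, c = 4.
= 405 + 99 + 52.8 + 297 + (-93.6) + 48
= 808.2.

σ²_S = 808.2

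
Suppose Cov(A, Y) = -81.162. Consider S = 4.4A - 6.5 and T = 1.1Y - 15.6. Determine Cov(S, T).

Cov(S, T) = a·c·Cov(A, Y) = 4.4·1.1·(-81.162) = -392.82408. Additive constants drop out.

Cov(S, T) = -392.82408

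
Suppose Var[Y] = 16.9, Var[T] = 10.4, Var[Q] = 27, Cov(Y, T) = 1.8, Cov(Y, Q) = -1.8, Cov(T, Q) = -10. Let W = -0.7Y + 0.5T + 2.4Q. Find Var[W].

Var[W] = 147.189

Var[W] = a²·Var[Y] + b²·Var[T] + c²·Var[Q] + 2ab·Cov(Y, T) + 2ac·Cov(Y, Q) + 2bc·Cov(T, Q), with a = -0.7, b = 0.5, c = 2.4.
= 8.281 + 2.6 + 155.52 + (-1.26) + 6.048 + (-24)
= 147.189.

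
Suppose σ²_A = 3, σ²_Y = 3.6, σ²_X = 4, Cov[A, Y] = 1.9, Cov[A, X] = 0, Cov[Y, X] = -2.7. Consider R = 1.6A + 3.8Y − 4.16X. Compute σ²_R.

σ²_R = a²·σ²_A + b²·σ²_Y + c²·σ²_X + 2ab·Cov[A, Y] + 2ac·Cov[A, X] + 2bc·Cov[Y, X], with a = 1.6, b = 3.8, c = -4.16.
= 7.68 + 51.984 + 69.2224 + 23.104 + 0 + 85.3632
= 237.3536.

σ²_R = 237.3536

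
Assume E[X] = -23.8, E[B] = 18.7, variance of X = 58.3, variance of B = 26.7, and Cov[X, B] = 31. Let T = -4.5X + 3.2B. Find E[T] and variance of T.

E[T] = 166.94, variance of T = 561.183

E[T] = (-4.5)·E[X] + 3.2·E[B] = (-4.5)·(-23.8) + 3.2·18.7 = 166.94.
variance of T = a²·variance of X + b²·variance of B + 2ab·Cov[X, B] with a = -4.5, b = 3.2.
= (-4.5)²·58.3 + 3.2²·26.7 + 2·(-4.5)·3.2·31
= 1180.575 + 273.408 + (-892.8) = 561.183.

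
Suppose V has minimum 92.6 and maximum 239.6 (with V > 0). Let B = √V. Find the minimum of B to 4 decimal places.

√V is increasing on this domain, so min(B) comes from min(V) = 92.6: min(B) = √(92.6) ≈ 9.6229.

min(B) = 9.6229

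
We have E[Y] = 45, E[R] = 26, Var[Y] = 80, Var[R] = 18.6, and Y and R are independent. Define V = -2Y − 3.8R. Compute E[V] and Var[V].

E[V] = (-2)·E[Y] + (-3.8)·E[R] = (-2)·45 + (-3.8)·26 = -188.8.
Var[V] = a²·Var[Y] + b²·Var[R] + 2ab·covariance of Y and R with a = -2, b = -3.8.
Independence gives covariance of Y and R = 0.
= (-2)²·80 + (-3.8)²·18.6 + 2·(-2)·(-3.8)·0
= 320 + 268.584 + 0 = 588.584.

E[V] = -188.8, Var[V] = 588.584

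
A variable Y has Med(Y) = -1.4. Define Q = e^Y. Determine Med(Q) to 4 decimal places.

Med(Q) = 0.2466

e^Y is monotone on this domain, so Med(Q) = exp(-1.4) ≈ 0.2466.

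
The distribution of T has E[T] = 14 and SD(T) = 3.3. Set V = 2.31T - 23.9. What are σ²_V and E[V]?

σ²_V = 58.110129, E[V] = 8.44

V = 2.31T - 23.9 is linear with a = 2.31, b = -23.9.
σ²_T = 3.3² = 10.89.
σ²_V = a²·σ²_T = 2.31²·10.89 = 58.110129 (the additive constant -23.9 does not affect variance).
E[V] = a·E[T] + b = 2.31·14 + (-23.9) = 8.44.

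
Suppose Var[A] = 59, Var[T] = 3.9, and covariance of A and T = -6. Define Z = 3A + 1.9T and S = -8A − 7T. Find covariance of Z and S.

covariance of Z and S = -1250.67

By bilinearity, covariance of Z and S = ac·Var[A] + bd·Var[T] + (ad+bc)·covariance of A and T, with a=3, b=1.9, c=-8, d=-7.
ac·Var[A] = 3·(-8)·59 = -1416
bd·Var[T] = 1.9·(-7)·3.9 = -51.87
(ad+bc)·covariance of A and T = (-36.2)·(-6) = 217.2
covariance of Z and S = -1416 + (-51.87) + 217.2 = -1250.67.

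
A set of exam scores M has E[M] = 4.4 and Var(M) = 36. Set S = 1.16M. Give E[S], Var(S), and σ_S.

E[S] = 5.104, Var(S) = 48.4416, σ_S = 6.96

S = 1.16M is linear with a = 1.16, b = 0.
E[S] = a·E[M] + b = 1.16·4.4 = 5.104.
Var(S) = a²·Var(M) = 1.16²·36 = 48.4416.
σ_M = √36 = 6.
σ_S = |a|·σ_M = |1.16|·6 = 6.96.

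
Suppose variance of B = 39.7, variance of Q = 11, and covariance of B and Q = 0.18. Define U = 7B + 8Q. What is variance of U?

variance of U = 2669.46

variance of U = a²·variance of B + b²·variance of Q + 2ab·covariance of B and Q with a = 7, b = 8.
= 7²·39.7 + 8²·11 + 2·7·8·0.18
= 1945.3 + 704 + 20.16 = 2669.46.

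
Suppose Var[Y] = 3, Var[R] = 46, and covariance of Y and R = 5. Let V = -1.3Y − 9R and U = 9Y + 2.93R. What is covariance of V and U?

covariance of V and U = -1672.165

By bilinearity, covariance of V and U = ac·Var[Y] + bd·Var[R] + (ad+bc)·covariance of Y and R, with a=-1.3, b=-9, c=9, d=2.93.
ac·Var[Y] = (-1.3)·9·3 = -35.1
bd·Var[R] = (-9)·2.93·46 = -1213.02
(ad+bc)·covariance of Y and R = (-84.809)·5 = -424.045
covariance of V and U = -35.1 + (-1213.02) + (-424.045) = -1672.165.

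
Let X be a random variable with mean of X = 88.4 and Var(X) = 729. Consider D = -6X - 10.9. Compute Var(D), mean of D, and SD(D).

D = -6X - 10.9 is linear with a = -6, b = -10.9.
Var(D) = a²·Var(X) = (-6)²·729 = 26244 (the additive constant -10.9 does not affect variance).
mean of D = a·mean of X + b = (-6)·88.4 + (-10.9) = -541.3.
SD(X) = √729 = 27.
SD(D) = |a|·SD(X) = |-6|·27 = 162.

Var(D) = 26244, mean of D = -541.3, SD(D) = 162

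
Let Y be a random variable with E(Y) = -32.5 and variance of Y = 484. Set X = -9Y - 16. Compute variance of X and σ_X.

variance of X = 39204, σ_X = 198

X = -9Y - 16 is linear with a = -9, b = -16.
variance of X = a²·variance of Y = (-9)²·484 = 39204 (the additive constant -16 does not affect variance).
σ_Y = √484 = 22.
σ_X = |a|·σ_Y = |-9|·22 = 198.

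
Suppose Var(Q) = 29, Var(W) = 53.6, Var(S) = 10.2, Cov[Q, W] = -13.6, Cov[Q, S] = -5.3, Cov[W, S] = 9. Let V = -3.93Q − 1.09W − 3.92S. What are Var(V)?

Var(V) = a²·Var(Q) + b²·Var(W) + c²·Var(S) + 2ab·Cov[Q, W] + 2ac·Cov[Q, S] + 2bc·Cov[W, S], with a = -3.93, b = -1.09, c = -3.92.
= 447.9021 + 63.68216 + 156.73728 + (-116.51664) + (-163.29936) + 76.9104
= 465.41594.

Var(V) = 465.41594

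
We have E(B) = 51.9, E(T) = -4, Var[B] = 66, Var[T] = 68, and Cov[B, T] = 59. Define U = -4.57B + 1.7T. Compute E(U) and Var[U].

E(U) = -243.983, Var[U] = 658.1814

E(U) = (-4.57)·E(B) + 1.7·E(T) = (-4.57)·51.9 + 1.7·(-4) = -243.983.
Var[U] = a²·Var[B] + b²·Var[T] + 2ab·Cov[B, T] with a = -4.57, b = 1.7.
= (-4.57)²·66 + 1.7²·68 + 2·(-4.57)·1.7·59
= 1378.4034 + 196.52 + (-916.742) = 658.1814.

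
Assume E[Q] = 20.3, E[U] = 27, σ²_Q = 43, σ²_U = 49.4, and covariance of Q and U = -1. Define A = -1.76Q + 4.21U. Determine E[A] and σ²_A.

E[A] = (-1.76)·E[Q] + 4.21·E[U] = (-1.76)·20.3 + 4.21·27 = 77.942.
σ²_A = a²·σ²_Q + b²·σ²_U + 2ab·covariance of Q and U with a = -1.76, b = 4.21.
= (-1.76)²·43 + 4.21²·49.4 + 2·(-1.76)·4.21·(-1)
= 133.1968 + 875.57054 + 14.8192 = 1023.58654.

E[A] = 77.942, σ²_A = 1023.58654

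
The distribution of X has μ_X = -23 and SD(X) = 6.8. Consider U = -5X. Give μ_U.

U = -5X is linear with a = -5, b = 0.
μ_U = a·μ_X + b = (-5)·(-23) = 115.

μ_U = 115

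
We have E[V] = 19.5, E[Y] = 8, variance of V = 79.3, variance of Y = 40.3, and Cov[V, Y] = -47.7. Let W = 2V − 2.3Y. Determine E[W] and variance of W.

E[W] = 20.6, variance of W = 969.227

E[W] = 2·E[V] + (-2.3)·E[Y] = 2·19.5 + (-2.3)·8 = 20.6.
variance of W = a²·variance of V + b²·variance of Y + 2ab·Cov[V, Y] with a = 2, b = -2.3.
= 2²·79.3 + (-2.3)²·40.3 + 2·2·(-2.3)·(-47.7)
= 317.2 + 213.187 + 438.84 = 969.227.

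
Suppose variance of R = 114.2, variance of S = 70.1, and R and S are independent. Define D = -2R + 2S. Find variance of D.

variance of D = 737.2

variance of D = a²·variance of R + b²·variance of S + 2ab·Cov[R, S] with a = -2, b = 2.
Independence gives Cov[R, S] = 0.
= (-2)²·114.2 + 2²·70.1 + 2·(-2)·2·0
= 456.8 + 280.4 + 0 = 737.2.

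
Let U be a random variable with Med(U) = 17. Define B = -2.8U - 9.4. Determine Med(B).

Med(B) = -57

A linear map preserves order up to sign, so Med(B) = a·Med(U) + b = (-2.8)·17 + (-9.4) = -57.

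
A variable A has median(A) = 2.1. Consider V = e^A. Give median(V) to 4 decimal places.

median(V) = 8.1662

e^A is monotone on this domain, so median(V) = exp(2.1) ≈ 8.1662.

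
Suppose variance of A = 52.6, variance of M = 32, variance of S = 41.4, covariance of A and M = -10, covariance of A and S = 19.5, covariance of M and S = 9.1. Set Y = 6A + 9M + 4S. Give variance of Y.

variance of Y = a²·variance of A + b²·variance of M + c²·variance of S + 2ab·covariance of A and M + 2ac·covariance of A and S + 2bc·covariance of M and S, with a = 6, b = 9, c = 4.
= 1893.6 + 2592 + 662.4 + (-1080) + 936 + 655.2
= 5659.2.

variance of Y = 5659.2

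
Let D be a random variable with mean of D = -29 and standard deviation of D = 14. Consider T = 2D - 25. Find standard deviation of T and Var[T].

standard deviation of T = 28, Var[T] = 784

T = 2D - 25 is linear with a = 2, b = -25.
standard deviation of T = |a|·standard deviation of D = |2|·14 = 28.
Var[D] = 14² = 196.
Var[T] = a²·Var[D] = 2²·196 = 784 (the additive constant -25 does not affect variance).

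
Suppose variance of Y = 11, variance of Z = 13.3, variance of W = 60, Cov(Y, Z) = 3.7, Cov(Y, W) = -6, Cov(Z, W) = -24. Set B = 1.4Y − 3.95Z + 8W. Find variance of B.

variance of B = 5410.55125

variance of B = a²·variance of Y + b²·variance of Z + c²·variance of W + 2ab·Cov(Y, Z) + 2ac·Cov(Y, W) + 2bc·Cov(Z, W), with a = 1.4, b = -3.95, c = 8.
= 21.56 + 207.51325 + 3840 + (-40.922) + (-134.4) + 1516.8
= 5410.55125.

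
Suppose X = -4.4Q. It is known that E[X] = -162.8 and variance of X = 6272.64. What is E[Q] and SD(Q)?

From X = -4.4Q: E[X] = a·E[Q] + b, so E[Q] = (E[X] − b)/a = (-162.8 − 0)/(-4.4) = 37.
SD(X) = √6272.64 = 79.2.
SD(X) = |a|·SD(Q), so SD(Q) = 79.2/|-4.4| = 18.

E[Q] = 37, SD(Q) = 18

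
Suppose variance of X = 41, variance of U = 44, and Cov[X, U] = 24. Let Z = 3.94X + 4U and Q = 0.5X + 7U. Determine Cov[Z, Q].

Cov[Z, Q] = 2022.69

By bilinearity, Cov[Z, Q] = ac·variance of X + bd·variance of U + (ad+bc)·Cov[X, U], with a=3.94, b=4, c=0.5, d=7.
ac·variance of X = 3.94·0.5·41 = 80.77
bd·variance of U = 4·7·44 = 1232
(ad+bc)·Cov[X, U] = (29.58)·24 = 709.92
Cov[Z, Q] = 80.77 + 1232 + 709.92 = 2022.69.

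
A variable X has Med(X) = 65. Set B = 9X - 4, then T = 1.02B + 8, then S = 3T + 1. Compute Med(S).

Med(S) = 1802.86

Med(B) = 9·65 + (-4) = 581.
Med(T) = 1.02·581 + 8 = 600.62.
Med(S) = 3·600.62 + 1 = 1802.86.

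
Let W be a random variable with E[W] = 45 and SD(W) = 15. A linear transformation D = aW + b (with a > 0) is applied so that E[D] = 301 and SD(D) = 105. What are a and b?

SD(D) = a·SD(W) (a > 0), so a = 105/15 = 7.
E[D] = a·E[W] + b, so b = 301 − 7·45 = -14.

a = 7, b = -14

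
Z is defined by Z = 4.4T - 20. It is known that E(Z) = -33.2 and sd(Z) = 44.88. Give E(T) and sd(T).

From Z = 4.4T - 20: E(Z) = a·E(T) + b, so E(T) = (E(Z) − b)/a = (-33.2 − (-20))/4.4 = -3.
sd(Z) = |a|·sd(T), so sd(T) = 44.88/|4.4| = 10.2.

E(T) = -3, sd(T) = 10.2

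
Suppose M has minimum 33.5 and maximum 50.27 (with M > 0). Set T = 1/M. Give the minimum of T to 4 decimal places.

min(T) = 0.0199

1/M is decreasing on this domain, so min(T) comes from max(M) = 50.27: min(T) = 1/(50.27) ≈ 0.0199.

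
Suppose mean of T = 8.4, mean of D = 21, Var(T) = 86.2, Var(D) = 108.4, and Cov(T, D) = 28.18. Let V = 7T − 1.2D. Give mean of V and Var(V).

mean of V = 7·mean of T + (-1.2)·mean of D = 7·8.4 + (-1.2)·21 = 33.6.
Var(V) = a²·Var(T) + b²·Var(D) + 2ab·Cov(T, D) with a = 7, b = -1.2.
= 7²·86.2 + (-1.2)²·108.4 + 2·7·(-1.2)·28.18
= 4223.8 + 156.096 + (-473.424) = 3906.472.

mean of V = 33.6, Var(V) = 3906.472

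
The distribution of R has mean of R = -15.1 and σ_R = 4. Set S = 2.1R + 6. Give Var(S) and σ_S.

S = 2.1R + 6 is linear with a = 2.1, b = 6.
Var(R) = 4² = 16.
Var(S) = a²·Var(R) = 2.1²·16 = 70.56 (the additive constant 6 does not affect variance).
σ_S = |a|·σ_R = |2.1|·4 = 8.4.

Var(S) = 70.56, σ_S = 8.4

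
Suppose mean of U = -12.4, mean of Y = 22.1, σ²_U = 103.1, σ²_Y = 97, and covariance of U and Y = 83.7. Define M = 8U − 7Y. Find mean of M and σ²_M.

mean of M = -253.9, σ²_M = 1977

mean of M = 8·mean of U + (-7)·mean of Y = 8·(-12.4) + (-7)·22.1 = -253.9.
σ²_M = a²·σ²_U + b²·σ²_Y + 2ab·covariance of U and Y with a = 8, b = -7.
= 8²·103.1 + (-7)²·97 + 2·8·(-7)·83.7
= 6598.4 + 4753 + (-9374.4) = 1977.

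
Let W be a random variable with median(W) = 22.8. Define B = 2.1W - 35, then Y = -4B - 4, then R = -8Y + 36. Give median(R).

median(R) = 480.16

median(B) = 2.1·22.8 + (-35) = 12.88.
median(Y) = (-4)·12.88 + (-4) = -55.52.
median(R) = (-8)·(-55.52) + 36 = 480.16.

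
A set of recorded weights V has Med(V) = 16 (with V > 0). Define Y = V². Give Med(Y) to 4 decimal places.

V² is monotone on this domain, so Med(Y) = square(16) = 256.

Med(Y) = 256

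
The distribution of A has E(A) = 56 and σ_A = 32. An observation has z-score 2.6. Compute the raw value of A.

A = 139.2

A = E(A) + z·σ_A = 56 + 2.6·32 = 139.2.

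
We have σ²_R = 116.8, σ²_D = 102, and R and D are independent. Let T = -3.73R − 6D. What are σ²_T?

σ²_T = 5297.02672

σ²_T = a²·σ²_R + b²·σ²_D + 2ab·covariance of R and D with a = -3.73, b = -6.
Independence gives covariance of R and D = 0.
= (-3.73)²·116.8 + (-6)²·102 + 2·(-3.73)·(-6)·0
= 1625.02672 + 3672 + 0 = 5297.02672.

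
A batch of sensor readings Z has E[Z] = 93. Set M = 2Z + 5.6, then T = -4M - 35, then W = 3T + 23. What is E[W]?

E[M] = 2·93 + 5.6 = 191.6.
E[T] = (-4)·191.6 + (-35) = -801.4.
E[W] = 3·(-801.4) + 23 = -2381.2.

E[W] = -2381.2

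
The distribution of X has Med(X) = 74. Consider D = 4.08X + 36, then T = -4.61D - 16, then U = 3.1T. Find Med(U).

Med(U) = -4878.81472

Med(D) = 4.08·74 + 36 = 337.92.
Med(T) = (-4.61)·337.92 + (-16) = -1573.8112.
Med(U) = 3.1·(-1573.8112) = -4878.81472.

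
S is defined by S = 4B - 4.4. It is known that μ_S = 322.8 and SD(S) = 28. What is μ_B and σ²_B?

From S = 4B - 4.4: μ_S = a·μ_B + b, so μ_B = (μ_S − b)/a = (322.8 − (-4.4))/4 = 81.8.
σ²_S = 28² = 784.
σ²_S = a²·σ²_B, so σ²_B = 784/4² = 49.

μ_B = 81.8, σ²_B = 49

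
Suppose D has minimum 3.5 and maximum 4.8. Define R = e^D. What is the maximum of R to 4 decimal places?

max(R) = 121.5104

e^D is increasing on this domain, so max(R) comes from max(D) = 4.8: max(R) = exp(4.8) ≈ 121.5104.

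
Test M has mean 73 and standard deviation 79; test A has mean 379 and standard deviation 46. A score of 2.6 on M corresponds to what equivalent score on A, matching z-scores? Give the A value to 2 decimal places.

z = (2.6 − 73)/79 ≈ -0.8911.
A = 379 + z·46 = 379 + (2.6 − 73)·46/79 ≈ 338.01.

A = 338.01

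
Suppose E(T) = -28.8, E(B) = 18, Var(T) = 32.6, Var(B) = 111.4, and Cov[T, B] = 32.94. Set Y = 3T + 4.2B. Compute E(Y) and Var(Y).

E(Y) = -10.8, Var(Y) = 3088.584

E(Y) = 3·E(T) + 4.2·E(B) = 3·(-28.8) + 4.2·18 = -10.8.
Var(Y) = a²·Var(T) + b²·Var(B) + 2ab·Cov[T, B] with a = 3, b = 4.2.
= 3²·32.6 + 4.2²·111.4 + 2·3·4.2·32.94
= 293.4 + 1965.096 + 830.088 = 3088.584.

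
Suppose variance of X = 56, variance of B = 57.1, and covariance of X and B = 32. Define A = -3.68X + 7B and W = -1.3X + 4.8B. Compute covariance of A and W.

By bilinearity, covariance of A and W = ac·variance of X + bd·variance of B + (ad+bc)·covariance of X and B, with a=-3.68, b=7, c=-1.3, d=4.8.
ac·variance of X = (-3.68)·(-1.3)·56 = 267.904
bd·variance of B = 7·4.8·57.1 = 1918.56
(ad+bc)·covariance of X and B = (-26.764)·32 = -856.448
covariance of A and W = 267.904 + 1918.56 + (-856.448) = 1330.016.

covariance of A and W = 1330.016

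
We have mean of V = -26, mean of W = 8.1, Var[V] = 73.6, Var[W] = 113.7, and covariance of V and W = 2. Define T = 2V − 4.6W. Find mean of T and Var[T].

mean of T = -89.26, Var[T] = 2663.492

mean of T = 2·mean of V + (-4.6)·mean of W = 2·(-26) + (-4.6)·8.1 = -89.26.
Var[T] = a²·Var[V] + b²·Var[W] + 2ab·covariance of V and W with a = 2, b = -4.6.
= 2²·73.6 + (-4.6)²·113.7 + 2·2·(-4.6)·2
= 294.4 + 2405.892 + (-36.8) = 2663.492.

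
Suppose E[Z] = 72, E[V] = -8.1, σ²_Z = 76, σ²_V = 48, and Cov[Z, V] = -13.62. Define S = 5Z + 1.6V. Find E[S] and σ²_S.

E[S] = 5·E[Z] + 1.6·E[V] = 5·72 + 1.6·(-8.1) = 347.04.
σ²_S = a²·σ²_Z + b²·σ²_V + 2ab·Cov[Z, V] with a = 5, b = 1.6.
= 5²·76 + 1.6²·48 + 2·5·1.6·(-13.62)
= 1900 + 122.88 + (-217.92) = 1804.96.

E[S] = 347.04, σ²_S = 1804.96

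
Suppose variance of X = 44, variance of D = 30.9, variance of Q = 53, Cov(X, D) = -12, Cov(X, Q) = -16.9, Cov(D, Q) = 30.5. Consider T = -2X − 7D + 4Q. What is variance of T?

variance of T = a²·variance of X + b²·variance of D + c²·variance of Q + 2ab·Cov(X, D) + 2ac·Cov(X, Q) + 2bc·Cov(D, Q), with a = -2, b = -7, c = 4.
= 176 + 1514.1 + 848 + (-336) + 270.4 + (-1708)
= 764.5.

variance of T = 764.5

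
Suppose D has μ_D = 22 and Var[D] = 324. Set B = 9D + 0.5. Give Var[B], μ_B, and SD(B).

Var[B] = 26244, μ_B = 198.5, SD(B) = 162

B = 9D + 0.5 is linear with a = 9, b = 0.5.
Var[B] = a²·Var[D] = 9²·324 = 26244 (the additive constant 0.5 does not affect variance).
μ_B = a·μ_D + b = 9·22 + 0.5 = 198.5.
SD(D) = √324 = 18.
SD(B) = |a|·SD(D) = |9|·18 = 162.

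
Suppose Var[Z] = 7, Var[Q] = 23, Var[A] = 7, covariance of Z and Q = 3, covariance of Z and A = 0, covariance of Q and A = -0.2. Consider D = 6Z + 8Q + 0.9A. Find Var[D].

Var[D] = a²·Var[Z] + b²·Var[Q] + c²·Var[A] + 2ab·covariance of Z and Q + 2ac·covariance of Z and A + 2bc·covariance of Q and A, with a = 6, b = 8, c = 0.9.
= 252 + 1472 + 5.67 + 288 + 0 + (-2.88)
= 2014.79.

Var[D] = 2014.79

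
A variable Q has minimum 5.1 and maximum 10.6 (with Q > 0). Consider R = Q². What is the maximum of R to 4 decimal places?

Q² is increasing on this domain, so max(R) comes from max(Q) = 10.6: max(R) = square(10.6) = 112.36.

max(R) = 112.36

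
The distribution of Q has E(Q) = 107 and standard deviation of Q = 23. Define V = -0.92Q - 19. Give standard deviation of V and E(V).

standard deviation of V = 21.16, E(V) = -117.44

V = -0.92Q - 19 is linear with a = -0.92, b = -19.
standard deviation of V = |a|·standard deviation of Q = |-0.92|·23 = 21.16.
E(V) = a·E(Q) + b = (-0.92)·107 + (-19) = -117.44.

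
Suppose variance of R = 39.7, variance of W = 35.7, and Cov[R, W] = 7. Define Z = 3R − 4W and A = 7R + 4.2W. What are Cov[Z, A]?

Cov[Z, A] = 126.14

By bilinearity, Cov[Z, A] = ac·variance of R + bd·variance of W + (ad+bc)·Cov[R, W], with a=3, b=-4, c=7, d=4.2.
ac·variance of R = 3·7·39.7 = 833.7
bd·variance of W = (-4)·4.2·35.7 = -599.76
(ad+bc)·Cov[R, W] = (-15.4)·7 = -107.8
Cov[Z, A] = 833.7 + (-599.76) + (-107.8) = 126.14.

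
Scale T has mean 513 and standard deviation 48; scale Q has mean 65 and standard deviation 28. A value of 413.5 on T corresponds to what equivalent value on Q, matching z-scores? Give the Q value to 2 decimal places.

z = (413.5 − 513)/48 ≈ -2.0729.
Q = 65 + z·28 = 65 + (413.5 − 513)·28/48 ≈ 6.96.

Q = 6.96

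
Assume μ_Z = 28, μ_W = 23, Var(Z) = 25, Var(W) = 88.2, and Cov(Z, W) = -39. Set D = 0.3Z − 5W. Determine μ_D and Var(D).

μ_D = -106.6, Var(D) = 2324.25

μ_D = 0.3·μ_Z + (-5)·μ_W = 0.3·28 + (-5)·23 = -106.6.
Var(D) = a²·Var(Z) + b²·Var(W) + 2ab·Cov(Z, W) with a = 0.3, b = -5.
= 0.3²·25 + (-5)²·88.2 + 2·0.3·(-5)·(-39)
= 2.25 + 2205 + 117 = 2324.25.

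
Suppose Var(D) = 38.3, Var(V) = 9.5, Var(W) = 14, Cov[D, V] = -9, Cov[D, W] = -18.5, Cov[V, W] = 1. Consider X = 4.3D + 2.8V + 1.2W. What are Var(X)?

Var(X) = 401.887

Var(X) = a²·Var(D) + b²·Var(V) + c²·Var(W) + 2ab·Cov[D, V] + 2ac·Cov[D, W] + 2bc·Cov[V, W], with a = 4.3, b = 2.8, c = 1.2.
= 708.167 + 74.48 + 20.16 + (-216.72) + (-190.92) + 6.72
= 401.887.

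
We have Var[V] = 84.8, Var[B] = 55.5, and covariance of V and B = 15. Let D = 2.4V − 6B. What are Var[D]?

Var[D] = 2054.448

Var[D] = a²·Var[V] + b²·Var[B] + 2ab·covariance of V and B with a = 2.4, b = -6.
= 2.4²·84.8 + (-6)²·55.5 + 2·2.4·(-6)·15
= 488.448 + 1998 + (-432) = 2054.448.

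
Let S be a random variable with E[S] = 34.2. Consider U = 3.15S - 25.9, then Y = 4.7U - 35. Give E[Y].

E[U] = 3.15·34.2 + (-25.9) = 81.83.
E[Y] = 4.7·81.83 + (-35) = 349.601.

E[Y] = 349.601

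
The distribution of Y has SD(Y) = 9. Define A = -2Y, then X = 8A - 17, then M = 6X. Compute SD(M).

SD(A) = |-2|·9 = 18.
SD(X) = |8|·18 = 144.
SD(M) = |6|·144 = 864.

SD(M) = 864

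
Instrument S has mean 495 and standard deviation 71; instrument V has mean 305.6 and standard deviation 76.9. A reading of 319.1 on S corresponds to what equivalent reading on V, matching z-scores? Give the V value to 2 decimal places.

z = (319.1 − 495)/71 ≈ -2.4775.
V = 305.6 + z·76.9 = 305.6 + (319.1 − 495)·76.9/71 ≈ 115.08.

V = 115.08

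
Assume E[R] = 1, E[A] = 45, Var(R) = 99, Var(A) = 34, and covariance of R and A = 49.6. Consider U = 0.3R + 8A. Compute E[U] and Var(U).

E[U] = 0.3·E[R] + 8·E[A] = 0.3·1 + 8·45 = 360.3.
Var(U) = a²·Var(R) + b²·Var(A) + 2ab·covariance of R and A with a = 0.3, b = 8.
= 0.3²·99 + 8²·34 + 2·0.3·8·49.6
= 8.91 + 2176 + 238.08 = 2422.99.

E[U] = 360.3, Var(U) = 2422.99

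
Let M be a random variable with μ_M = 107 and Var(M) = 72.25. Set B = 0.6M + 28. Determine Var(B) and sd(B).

Var(B) = 26.01, sd(B) = 5.1

B = 0.6M + 28 is linear with a = 0.6, b = 28.
Var(B) = a²·Var(M) = 0.6²·72.25 = 26.01 (the additive constant 28 does not affect variance).
sd(M) = √72.25 = 8.5.
sd(B) = |a|·sd(M) = |0.6|·8.5 = 5.1.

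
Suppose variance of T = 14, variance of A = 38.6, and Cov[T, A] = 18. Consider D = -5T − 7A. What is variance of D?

variance of D = a²·variance of T + b²·variance of A + 2ab·Cov[T, A] with a = -5, b = -7.
= (-5)²·14 + (-7)²·38.6 + 2·(-5)·(-7)·18
= 350 + 1891.4 + 1260 = 3501.4.

variance of D = 3501.4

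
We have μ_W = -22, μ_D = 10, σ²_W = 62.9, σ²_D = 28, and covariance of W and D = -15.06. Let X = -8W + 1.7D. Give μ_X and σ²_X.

μ_X = (-8)·μ_W + 1.7·μ_D = (-8)·(-22) + 1.7·10 = 193.
σ²_X = a²·σ²_W + b²·σ²_D + 2ab·covariance of W and D with a = -8, b = 1.7.
= (-8)²·62.9 + 1.7²·28 + 2·(-8)·1.7·(-15.06)
= 4025.6 + 80.92 + 409.632 = 4516.152.

μ_X = 193, σ²_X = 4516.152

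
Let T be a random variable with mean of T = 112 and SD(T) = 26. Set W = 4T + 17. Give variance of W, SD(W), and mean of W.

variance of W = 10816, SD(W) = 104, mean of W = 465

W = 4T + 17 is linear with a = 4, b = 17.
variance of T = 26² = 676.
variance of W = a²·variance of T = 4²·676 = 10816 (the additive constant 17 does not affect variance).
SD(W) = |a|·SD(T) = |4|·26 = 104.
mean of W = a·mean of T + b = 4·112 + 17 = 465.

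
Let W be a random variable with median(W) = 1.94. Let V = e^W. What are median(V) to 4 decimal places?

e^W is monotone on this domain, so median(V) = exp(1.94) ≈ 6.9588.

median(V) = 6.9588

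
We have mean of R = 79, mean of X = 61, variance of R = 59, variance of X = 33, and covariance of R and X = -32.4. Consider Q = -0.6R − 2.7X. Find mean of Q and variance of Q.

mean of Q = (-0.6)·mean of R + (-2.7)·mean of X = (-0.6)·79 + (-2.7)·61 = -212.1.
variance of Q = a²·variance of R + b²·variance of X + 2ab·covariance of R and X with a = -0.6, b = -2.7.
= (-0.6)²·59 + (-2.7)²·33 + 2·(-0.6)·(-2.7)·(-32.4)
= 21.24 + 240.57 + (-104.976) = 156.834.

mean of Q = -212.1, variance of Q = 156.834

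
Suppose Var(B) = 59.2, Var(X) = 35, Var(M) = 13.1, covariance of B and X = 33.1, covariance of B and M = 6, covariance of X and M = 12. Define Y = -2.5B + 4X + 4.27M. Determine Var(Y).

Var(Y) = 788.67099

Var(Y) = a²·Var(B) + b²·Var(X) + c²·Var(M) + 2ab·covariance of B and X + 2ac·covariance of B and M + 2bc·covariance of X and M, with a = -2.5, b = 4, c = 4.27.
= 370 + 560 + 238.85099 + (-662) + (-128.1) + 409.92
= 788.67099.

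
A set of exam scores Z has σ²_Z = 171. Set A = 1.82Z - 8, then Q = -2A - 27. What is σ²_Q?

σ²_Q = 2265.6816

σ²_A = 1.82²·171 = 566.4204.
σ²_Q = (-2)²·566.4204 = 2265.6816.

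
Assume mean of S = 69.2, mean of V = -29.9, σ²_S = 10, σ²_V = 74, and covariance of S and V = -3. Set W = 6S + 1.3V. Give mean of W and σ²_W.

mean of W = 376.33, σ²_W = 438.26

mean of W = 6·mean of S + 1.3·mean of V = 6·69.2 + 1.3·(-29.9) = 376.33.
σ²_W = a²·σ²_S + b²·σ²_V + 2ab·covariance of S and V with a = 6, b = 1.3.
= 6²·10 + 1.3²·74 + 2·6·1.3·(-3)
= 360 + 125.06 + (-46.8) = 438.26.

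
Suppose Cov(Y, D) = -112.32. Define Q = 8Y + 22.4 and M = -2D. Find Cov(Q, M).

Cov(Q, M) = 1797.12

Cov(Q, M) = a·c·Cov(Y, D) = 8·(-2)·(-112.32) = 1797.12. Additive constants drop out.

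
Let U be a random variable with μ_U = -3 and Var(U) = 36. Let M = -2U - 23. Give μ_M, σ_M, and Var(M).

μ_M = -17, σ_M = 12, Var(M) = 144

M = -2U - 23 is linear with a = -2, b = -23.
μ_M = a·μ_U + b = (-2)·(-3) + (-23) = -17.
σ_U = √36 = 6.
σ_M = |a|·σ_U = |-2|·6 = 12.
Var(M) = a²·Var(U) = (-2)²·36 = 144 (the additive constant -23 does not affect variance).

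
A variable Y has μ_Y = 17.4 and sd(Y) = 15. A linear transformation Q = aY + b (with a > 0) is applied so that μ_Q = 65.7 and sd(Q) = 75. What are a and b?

a = 5, b = -21.3

sd(Q) = a·sd(Y) (a > 0), so a = 75/15 = 5.
μ_Q = a·μ_Y + b, so b = 65.7 − 5·17.4 = -21.3.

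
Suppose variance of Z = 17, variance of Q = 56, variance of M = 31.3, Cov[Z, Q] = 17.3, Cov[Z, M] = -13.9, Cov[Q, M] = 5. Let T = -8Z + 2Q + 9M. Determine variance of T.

variance of T = 5475.3

variance of T = a²·variance of Z + b²·variance of Q + c²·variance of M + 2ab·Cov[Z, Q] + 2ac·Cov[Z, M] + 2bc·Cov[Q, M], with a = -8, b = 2, c = 9.
= 1088 + 224 + 2535.3 + (-553.6) + 2001.6 + 180
= 5475.3.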